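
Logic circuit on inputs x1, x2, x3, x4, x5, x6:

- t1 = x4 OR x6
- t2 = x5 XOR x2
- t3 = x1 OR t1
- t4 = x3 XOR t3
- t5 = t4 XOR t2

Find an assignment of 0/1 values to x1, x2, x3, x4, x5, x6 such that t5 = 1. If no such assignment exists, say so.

x1=0 x2=0 x3=0 x4=1 x5=0 x6=0

Check with x1=0 x2=0 x3=0 x4=1 x5=0 x6=0:
t1 = x4 OR x6 = 1 OR 0 = 1
t2 = x5 XOR x2 = 0 XOR 0 = 0
t3 = x1 OR t1 = 0 OR 1 = 1
t4 = x3 XOR t3 = 0 XOR 1 = 1
t5 = t4 XOR t2 = 1 XOR 0 = 1
So t5 = 1 as required.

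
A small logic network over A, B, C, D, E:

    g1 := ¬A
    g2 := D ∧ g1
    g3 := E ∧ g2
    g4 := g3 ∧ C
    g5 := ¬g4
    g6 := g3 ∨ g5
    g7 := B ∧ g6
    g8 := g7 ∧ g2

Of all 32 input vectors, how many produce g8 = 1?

4

g8 = g7 ∧ g2 must be 1, so both g7 = 1 and g2 = 1.
Satisfying assignments:
  A=0, B=1, C=0, D=1, E=0
  A=0, B=1, C=0, D=1, E=1
  A=0, B=1, C=1, D=1, E=0
  A=0, B=1, C=1, D=1, E=1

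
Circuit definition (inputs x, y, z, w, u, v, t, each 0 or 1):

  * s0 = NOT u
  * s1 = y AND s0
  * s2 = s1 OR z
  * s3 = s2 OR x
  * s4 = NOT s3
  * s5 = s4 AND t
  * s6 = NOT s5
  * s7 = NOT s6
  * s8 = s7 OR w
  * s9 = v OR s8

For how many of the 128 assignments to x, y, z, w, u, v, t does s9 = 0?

s9 = v OR s8 must be 0, so both v = 0 and s8 = 0.
s8 = s7 OR w must be 0, so both s7 = 0 and w = 0.
Enumerating the 128 input combinations, 29 give s9 = 0 and 99 give s9 = 1.

29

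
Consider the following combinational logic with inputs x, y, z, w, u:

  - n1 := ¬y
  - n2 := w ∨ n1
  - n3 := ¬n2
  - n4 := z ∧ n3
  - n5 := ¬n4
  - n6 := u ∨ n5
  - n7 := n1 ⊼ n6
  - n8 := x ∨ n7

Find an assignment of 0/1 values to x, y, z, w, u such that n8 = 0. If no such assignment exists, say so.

x=0 y=0 z=1 w=1 u=1

n8 = x ∨ n7 must be 0, so both x = 0 and n7 = 0.
n7 = n1 ⊼ n6 must be 0, so both n1 = 1 and n6 = 1.
Check with x=0 y=0 z=1 w=1 u=1:
n1 = ¬y = ¬0 = 1
n2 = w ∨ n1 = 1 ∨ 1 = 1
n3 = ¬n2 = ¬1 = 0
n4 = z ∧ n3 = 1 ∧ 0 = 0
n5 = ¬n4 = ¬0 = 1
n6 = u ∨ n5 = 1 ∨ 1 = 1
n7 = n1 ⊼ n6 = 1 ⊼ 1 = 0
n8 = x ∨ n7 = 0 ∨ 0 = 0
So n8 = 0 as required.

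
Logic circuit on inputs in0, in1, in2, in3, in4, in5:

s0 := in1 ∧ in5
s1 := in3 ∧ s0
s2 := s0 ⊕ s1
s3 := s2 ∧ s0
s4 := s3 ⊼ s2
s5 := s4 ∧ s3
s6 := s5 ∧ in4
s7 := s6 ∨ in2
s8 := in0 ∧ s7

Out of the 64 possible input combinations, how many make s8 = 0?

48

s8 = in0 ∧ s7 must be 0, so at least one of in0, s7 is 0.
Enumerating the 64 input combinations, 48 give s8 = 0 and 16 give s8 = 1.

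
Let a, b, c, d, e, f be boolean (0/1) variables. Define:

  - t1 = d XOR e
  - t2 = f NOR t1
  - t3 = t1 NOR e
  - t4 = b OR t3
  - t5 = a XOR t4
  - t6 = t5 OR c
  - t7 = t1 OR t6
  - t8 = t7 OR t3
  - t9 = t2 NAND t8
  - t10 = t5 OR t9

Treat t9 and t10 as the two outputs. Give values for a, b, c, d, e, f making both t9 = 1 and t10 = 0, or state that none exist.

Across all 64 input combinations, none give both t9 = 1 and t10 = 0.

no solution exists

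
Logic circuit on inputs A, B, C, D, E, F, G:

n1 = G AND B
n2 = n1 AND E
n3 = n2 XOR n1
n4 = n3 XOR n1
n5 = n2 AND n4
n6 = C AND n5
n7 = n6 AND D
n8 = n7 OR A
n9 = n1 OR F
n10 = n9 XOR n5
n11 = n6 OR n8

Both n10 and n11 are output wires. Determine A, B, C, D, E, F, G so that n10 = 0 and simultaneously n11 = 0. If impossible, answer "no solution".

Check with A=0, B=0, C=1, D=0, E=0, F=0, G=1:
n1 = G AND B = 1 AND 0 = 0
n2 = n1 AND E = 0 AND 0 = 0
n3 = n2 XOR n1 = 0 XOR 0 = 0
n4 = n3 XOR n1 = 0 XOR 0 = 0
n5 = n2 AND n4 = 0 AND 0 = 0
n6 = C AND n5 = 1 AND 0 = 0
n7 = n6 AND D = 0 AND 0 = 0
n8 = n7 OR A = 0 OR 0 = 0
n9 = n1 OR F = 0 OR 0 = 0
n10 = n9 XOR n5 = 0 XOR 0 = 0
n11 = n6 OR n8 = 0 OR 0 = 0
So n10 = 0 and n11 = 0.

A=0, B=0, C=1, D=0, E=0, F=0, G=1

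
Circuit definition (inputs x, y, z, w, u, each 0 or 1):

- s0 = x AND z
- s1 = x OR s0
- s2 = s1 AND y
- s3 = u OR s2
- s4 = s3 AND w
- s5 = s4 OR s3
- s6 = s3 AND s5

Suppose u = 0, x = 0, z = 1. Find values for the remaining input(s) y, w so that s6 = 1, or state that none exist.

no solution exists

With u = 0, x = 0, z = 1 fixed, none of the 4 settings of y, w give s6 = 1.
For example, with y=0, w=0:
s0 = x AND z = 0 AND 1 = 0
s1 = x OR s0 = 0 OR 0 = 0
s2 = s1 AND y = 0 AND 0 = 0
s3 = u OR s2 = 0 OR 0 = 0
s4 = s3 AND w = 0 AND 0 = 0
s5 = s4 OR s3 = 0 OR 0 = 0
s6 = s3 AND s5 = 0 AND 0 = 0
giving s6 = 0 ≠ 1.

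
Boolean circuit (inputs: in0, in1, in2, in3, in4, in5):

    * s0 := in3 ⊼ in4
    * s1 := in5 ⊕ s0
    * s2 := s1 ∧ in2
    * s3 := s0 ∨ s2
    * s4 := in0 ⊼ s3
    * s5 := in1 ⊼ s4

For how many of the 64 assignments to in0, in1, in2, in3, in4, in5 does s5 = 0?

s5 = in1 ⊼ s4 must be 0, so both in1 = 1 and s4 = 1.
Enumerating the 64 input combinations, 19 give s5 = 0 and 45 give s5 = 1.

19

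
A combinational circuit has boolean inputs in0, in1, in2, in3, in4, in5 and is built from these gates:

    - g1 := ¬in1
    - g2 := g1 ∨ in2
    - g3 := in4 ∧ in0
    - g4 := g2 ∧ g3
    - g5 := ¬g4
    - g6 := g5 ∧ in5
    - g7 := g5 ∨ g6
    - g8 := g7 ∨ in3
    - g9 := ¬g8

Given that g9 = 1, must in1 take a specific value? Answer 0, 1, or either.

either

Both values of in1 occur among assignments with g9 = 1:
  in1=0: in0=1, in1=0, in2=0, in3=0, in4=1, in5=0
  in1=1: in0=1, in1=1, in2=1, in3=0, in4=1, in5=0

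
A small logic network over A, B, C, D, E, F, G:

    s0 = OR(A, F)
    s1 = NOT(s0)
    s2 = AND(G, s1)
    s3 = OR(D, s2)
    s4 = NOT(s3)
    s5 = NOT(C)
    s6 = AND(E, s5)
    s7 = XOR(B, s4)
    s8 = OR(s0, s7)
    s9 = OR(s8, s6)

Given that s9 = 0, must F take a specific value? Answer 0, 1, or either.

s9 = OR(s8, s6) must be 0, so both s8 = 0 and s6 = 0.
Every assignment with s9 = 0 has F = 0; there are 12 such assignment(s).

0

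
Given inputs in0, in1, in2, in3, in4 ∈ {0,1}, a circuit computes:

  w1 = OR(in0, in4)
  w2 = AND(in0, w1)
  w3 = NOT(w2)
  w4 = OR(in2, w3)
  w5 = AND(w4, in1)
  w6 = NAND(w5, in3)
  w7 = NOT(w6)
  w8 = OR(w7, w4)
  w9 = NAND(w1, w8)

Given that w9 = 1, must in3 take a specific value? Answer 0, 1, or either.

either

Both values of in3 occur among assignments with w9 = 1:
  in3=0: in0=0, in1=0, in2=0, in3=0, in4=0
  in3=1: in0=0, in1=0, in2=0, in3=1, in4=0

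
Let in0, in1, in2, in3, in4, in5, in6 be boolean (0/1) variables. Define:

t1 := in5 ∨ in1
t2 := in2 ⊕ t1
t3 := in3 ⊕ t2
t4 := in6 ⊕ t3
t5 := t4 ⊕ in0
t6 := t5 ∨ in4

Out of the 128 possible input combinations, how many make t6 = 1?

96

t6 = t5 ∨ in4 must be 1, so at least one of t5, in4 is 1.
Enumerating the 128 input combinations, 96 give t6 = 1 and 32 give t6 = 0.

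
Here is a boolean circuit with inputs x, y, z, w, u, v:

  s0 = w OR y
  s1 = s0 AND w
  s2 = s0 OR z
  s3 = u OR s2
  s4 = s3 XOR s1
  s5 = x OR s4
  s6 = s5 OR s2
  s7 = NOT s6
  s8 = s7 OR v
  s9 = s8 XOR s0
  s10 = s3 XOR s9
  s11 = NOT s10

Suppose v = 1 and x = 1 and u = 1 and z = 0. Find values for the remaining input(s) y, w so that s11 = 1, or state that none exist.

Check with v = 1 and x = 1 and u = 1 and z = 0 and y=0, w=0:
s0 = w OR y = 0 OR 0 = 0
s1 = s0 AND w = 0 AND 0 = 0
s2 = s0 OR z = 0 OR 0 = 0
s3 = u OR s2 = 1 OR 0 = 1
s4 = s3 XOR s1 = 1 XOR 0 = 1
s5 = x OR s4 = 1 OR 1 = 1
s6 = s5 OR s2 = 1 OR 0 = 1
s7 = NOT s6 = NOT 1 = 0
s8 = s7 OR v = 0 OR 1 = 1
s9 = s8 XOR s0 = 1 XOR 0 = 1
s10 = s3 XOR s9 = 1 XOR 1 = 0
s11 = NOT s10 = NOT 0 = 1
So s11 = 1.

y=0, w=0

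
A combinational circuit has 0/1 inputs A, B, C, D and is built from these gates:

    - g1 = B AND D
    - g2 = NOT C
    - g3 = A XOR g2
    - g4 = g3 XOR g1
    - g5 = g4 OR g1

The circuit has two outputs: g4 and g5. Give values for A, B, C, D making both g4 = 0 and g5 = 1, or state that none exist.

A=0 B=1 C=0 D=1

Check with A=0 B=1 C=0 D=1:
g1 = B AND D = 1 AND 1 = 1
g2 = NOT C = NOT 0 = 1
g3 = A XOR g2 = 0 XOR 1 = 1
g4 = g3 XOR g1 = 1 XOR 1 = 0
g5 = g4 OR g1 = 0 OR 1 = 1
So g4 = 0 and g5 = 1.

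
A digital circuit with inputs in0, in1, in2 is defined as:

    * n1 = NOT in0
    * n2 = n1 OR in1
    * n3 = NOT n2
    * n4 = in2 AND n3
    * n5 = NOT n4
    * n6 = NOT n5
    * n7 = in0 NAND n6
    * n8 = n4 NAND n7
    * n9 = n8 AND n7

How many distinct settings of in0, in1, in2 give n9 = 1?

7

n9 = n8 AND n7 must be 1, so both n8 = 1 and n7 = 1.
n8 = n4 NAND n7 must be 1, so at least one of n4, n7 is 0.
Enumerating the 8 input combinations, 7 give n9 = 1 and 1 give n9 = 0.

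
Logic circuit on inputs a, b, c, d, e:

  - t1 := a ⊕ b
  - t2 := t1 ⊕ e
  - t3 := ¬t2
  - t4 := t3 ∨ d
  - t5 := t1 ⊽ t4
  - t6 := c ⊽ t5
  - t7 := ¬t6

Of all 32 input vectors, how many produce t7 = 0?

14

t7 = ¬t6 must be 0, so t6 = 1.
Enumerating the 32 input combinations, 14 give t7 = 0 and 18 give t7 = 1.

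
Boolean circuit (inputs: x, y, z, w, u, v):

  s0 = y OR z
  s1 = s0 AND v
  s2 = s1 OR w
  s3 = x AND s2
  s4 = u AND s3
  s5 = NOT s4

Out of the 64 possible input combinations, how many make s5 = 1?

53

s5 = NOT s4 must be 1, so s4 = 0.
s4 = u AND s3 must be 0, so at least one of u, s3 is 0.
Enumerating the 64 input combinations, 53 give s5 = 1 and 11 give s5 = 0.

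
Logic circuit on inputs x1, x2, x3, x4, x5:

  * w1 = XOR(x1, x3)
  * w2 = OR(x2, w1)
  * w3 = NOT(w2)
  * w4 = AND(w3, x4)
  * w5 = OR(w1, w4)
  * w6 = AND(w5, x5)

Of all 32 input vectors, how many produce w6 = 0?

22

w6 = AND(w5, x5) must be 0, so at least one of w5, x5 is 0.
Enumerating the 32 input combinations, 22 give w6 = 0 and 10 give w6 = 1.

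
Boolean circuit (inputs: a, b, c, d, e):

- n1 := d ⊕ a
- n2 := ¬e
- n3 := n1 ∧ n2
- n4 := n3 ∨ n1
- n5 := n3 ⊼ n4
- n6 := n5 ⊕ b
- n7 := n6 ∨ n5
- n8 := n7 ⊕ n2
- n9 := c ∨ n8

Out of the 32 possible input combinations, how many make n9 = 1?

26

n9 = c ∨ n8 must be 1, so at least one of c, n8 is 1.
Enumerating the 32 input combinations, 26 give n9 = 1 and 6 give n9 = 0.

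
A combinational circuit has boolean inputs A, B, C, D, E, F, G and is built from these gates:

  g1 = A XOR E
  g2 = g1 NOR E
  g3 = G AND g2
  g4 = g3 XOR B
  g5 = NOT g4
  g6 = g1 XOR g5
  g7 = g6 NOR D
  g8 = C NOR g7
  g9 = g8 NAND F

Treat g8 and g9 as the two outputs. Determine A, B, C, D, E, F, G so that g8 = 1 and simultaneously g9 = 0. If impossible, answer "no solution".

Check with A=1 B=0 C=0 D=0 E=1 F=1 G=0:
g1 = A XOR E = 1 XOR 1 = 0
g2 = g1 NOR E = 0 NOR 1 = 0
g3 = G AND g2 = 0 AND 0 = 0
g4 = g3 XOR B = 0 XOR 0 = 0
g5 = NOT g4 = NOT 0 = 1
g6 = g1 XOR g5 = 0 XOR 1 = 1
g7 = g6 NOR D = 1 NOR 0 = 0
g8 = C NOR g7 = 0 NOR 0 = 1
g9 = g8 NAND F = 1 NAND 1 = 0
So g8 = 1 and g9 = 0.

A=1 B=0 C=0 D=0 E=1 F=1 G=0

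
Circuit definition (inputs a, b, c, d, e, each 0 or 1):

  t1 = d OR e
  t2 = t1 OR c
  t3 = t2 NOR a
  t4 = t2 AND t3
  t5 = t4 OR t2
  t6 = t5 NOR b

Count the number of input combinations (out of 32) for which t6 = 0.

30

t6 = t5 NOR b must be 0, so at least one of t5, b is 1.
Enumerating the 32 input combinations, 30 give t6 = 0 and 2 give t6 = 1.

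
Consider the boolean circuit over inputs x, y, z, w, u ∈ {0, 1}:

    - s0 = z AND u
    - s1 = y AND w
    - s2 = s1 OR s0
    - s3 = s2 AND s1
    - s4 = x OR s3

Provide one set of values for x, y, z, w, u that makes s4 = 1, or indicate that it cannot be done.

Check with x=1 y=1 z=1 w=1 u=0:
s0 = z AND u = 1 AND 0 = 0
s1 = y AND w = 1 AND 1 = 1
s2 = s1 OR s0 = 1 OR 0 = 1
s3 = s2 AND s1 = 1 AND 1 = 1
s4 = x OR s3 = 1 OR 1 = 1
So s4 = 1 as required.

x=1 y=1 z=1 w=1 u=0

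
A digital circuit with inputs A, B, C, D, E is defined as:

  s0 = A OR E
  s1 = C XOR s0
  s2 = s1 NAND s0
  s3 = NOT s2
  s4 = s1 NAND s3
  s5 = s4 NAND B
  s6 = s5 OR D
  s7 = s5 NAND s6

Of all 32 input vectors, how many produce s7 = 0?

22

s7 = s5 NAND s6 must be 0, so both s5 = 1 and s6 = 1.
s5 = s4 NAND B must be 1, so at least one of s4, B is 0.
Enumerating the 32 input combinations, 22 give s7 = 0 and 10 give s7 = 1.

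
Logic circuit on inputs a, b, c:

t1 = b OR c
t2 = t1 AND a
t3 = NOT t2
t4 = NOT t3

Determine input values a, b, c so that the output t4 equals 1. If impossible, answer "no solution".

a=1, b=1, c=0

t4 = NOT t3 must be 1, so t3 = 0.
t3 = NOT t2 must be 0, so t2 = 1.
t2 = t1 AND a must be 1, so both t1 = 1 and a = 1.
Check with a=1, b=1, c=0:
t1 = b OR c = 1 OR 0 = 1
t2 = t1 AND a = 1 AND 1 = 1
t3 = NOT t2 = NOT 1 = 0
t4 = NOT t3 = NOT 0 = 1
So t4 = 1 as required.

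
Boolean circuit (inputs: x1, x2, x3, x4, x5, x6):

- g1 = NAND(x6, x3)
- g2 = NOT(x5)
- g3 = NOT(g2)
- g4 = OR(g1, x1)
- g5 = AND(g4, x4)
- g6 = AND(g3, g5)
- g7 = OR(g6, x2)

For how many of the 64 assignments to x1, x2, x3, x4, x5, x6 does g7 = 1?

39

g7 = OR(g6, x2) must be 1, so at least one of g6, x2 is 1.
Enumerating the 64 input combinations, 39 give g7 = 1 and 25 give g7 = 0.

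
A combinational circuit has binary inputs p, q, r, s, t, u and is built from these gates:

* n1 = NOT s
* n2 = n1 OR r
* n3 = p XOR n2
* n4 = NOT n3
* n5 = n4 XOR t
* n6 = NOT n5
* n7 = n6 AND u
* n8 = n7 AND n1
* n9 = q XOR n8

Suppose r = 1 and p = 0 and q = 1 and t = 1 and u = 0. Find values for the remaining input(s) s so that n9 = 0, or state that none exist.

With r = 1 and p = 0 and q = 1 and t = 1 and u = 0 fixed, none of the 2 settings of s give n9 = 0.
For example, with s=1:
n1 = NOT s = NOT 1 = 0
n2 = n1 OR r = 0 OR 1 = 1
n3 = p XOR n2 = 0 XOR 1 = 1
n4 = NOT n3 = NOT 1 = 0
n5 = n4 XOR t = 0 XOR 1 = 1
n6 = NOT n5 = NOT 1 = 0
n7 = n6 AND u = 0 AND 0 = 0
n8 = n7 AND n1 = 0 AND 0 = 0
n9 = q XOR n8 = 1 XOR 0 = 1
giving n9 = 1 ≠ 0.

no solution exists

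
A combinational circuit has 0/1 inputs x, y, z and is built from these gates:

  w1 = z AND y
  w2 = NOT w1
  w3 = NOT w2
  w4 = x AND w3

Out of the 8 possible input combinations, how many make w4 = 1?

1

w4 = x AND w3 must be 1, so both x = 1 and w3 = 1.
Satisfying assignments:
  x=1, y=1, z=1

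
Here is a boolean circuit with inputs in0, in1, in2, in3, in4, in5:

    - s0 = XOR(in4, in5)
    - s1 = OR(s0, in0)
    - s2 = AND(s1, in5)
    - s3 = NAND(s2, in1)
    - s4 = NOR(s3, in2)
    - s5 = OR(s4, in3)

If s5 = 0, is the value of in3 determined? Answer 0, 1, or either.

0

s5 = OR(s4, in3) must be 0, so both s4 = 0 and in3 = 0.
Every assignment with s5 = 0 has in3 = 0; there are 29 such assignment(s).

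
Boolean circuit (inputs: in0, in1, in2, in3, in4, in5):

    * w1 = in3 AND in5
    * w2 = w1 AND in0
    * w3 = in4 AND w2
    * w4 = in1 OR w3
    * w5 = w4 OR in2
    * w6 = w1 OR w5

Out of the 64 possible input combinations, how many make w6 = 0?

12

w6 = w1 OR w5 must be 0, so both w1 = 0 and w5 = 0.
w1 = in3 AND in5 must be 0, so at least one of in3, in5 is 0.
w5 = w4 OR in2 must be 0, so both w4 = 0 and in2 = 0.
Enumerating the 64 input combinations, 12 give w6 = 0 and 52 give w6 = 1.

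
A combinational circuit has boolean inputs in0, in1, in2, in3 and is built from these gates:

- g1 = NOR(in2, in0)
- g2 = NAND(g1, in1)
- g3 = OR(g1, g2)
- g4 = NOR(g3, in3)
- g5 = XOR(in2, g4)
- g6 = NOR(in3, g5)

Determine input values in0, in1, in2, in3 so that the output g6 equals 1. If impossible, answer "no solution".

g6 = NOR(in3, g5) must be 1, so both in3 = 0 and g5 = 0.
Check with in0=0, in1=1, in2=0, in3=0:
g1 = NOR(in2, in0) = NOR(0, 0) = 1
g2 = NAND(g1, in1) = NAND(1, 1) = 0
g3 = OR(g1, g2) = OR(1, 0) = 1
g4 = NOR(g3, in3) = NOR(1, 0) = 0
g5 = XOR(in2, g4) = XOR(0, 0) = 0
g6 = NOR(in3, g5) = NOR(0, 0) = 1
So g6 = 1 as required.

in0=0, in1=1, in2=0, in3=0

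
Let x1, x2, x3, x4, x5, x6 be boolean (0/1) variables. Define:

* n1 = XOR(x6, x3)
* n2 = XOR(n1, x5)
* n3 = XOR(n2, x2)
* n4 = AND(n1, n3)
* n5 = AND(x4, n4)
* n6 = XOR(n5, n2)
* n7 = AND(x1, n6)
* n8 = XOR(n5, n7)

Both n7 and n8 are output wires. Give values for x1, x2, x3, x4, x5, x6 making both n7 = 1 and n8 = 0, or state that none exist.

Check with x1=1 x2=1 x3=1 x4=1 x5=1 x6=0:
n1 = XOR(x6, x3) = XOR(0, 1) = 1
n2 = XOR(n1, x5) = XOR(1, 1) = 0
n3 = XOR(n2, x2) = XOR(0, 1) = 1
n4 = AND(n1, n3) = AND(1, 1) = 1
n5 = AND(x4, n4) = AND(1, 1) = 1
n6 = XOR(n5, n2) = XOR(1, 0) = 1
n7 = AND(x1, n6) = AND(1, 1) = 1
n8 = XOR(n5, n7) = XOR(1, 1) = 0
So n7 = 1 and n8 = 0.

x1=1 x2=1 x3=1 x4=1 x5=1 x6=0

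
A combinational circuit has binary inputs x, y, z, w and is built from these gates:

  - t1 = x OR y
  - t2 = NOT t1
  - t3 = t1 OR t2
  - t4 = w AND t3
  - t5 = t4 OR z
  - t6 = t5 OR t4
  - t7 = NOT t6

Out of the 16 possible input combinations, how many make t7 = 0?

12

t7 = NOT t6 must be 0, so t6 = 1.
t6 = t5 OR t4 must be 1, so at least one of t5, t4 is 1.
Enumerating the 16 input combinations, 12 give t7 = 0 and 4 give t7 = 1.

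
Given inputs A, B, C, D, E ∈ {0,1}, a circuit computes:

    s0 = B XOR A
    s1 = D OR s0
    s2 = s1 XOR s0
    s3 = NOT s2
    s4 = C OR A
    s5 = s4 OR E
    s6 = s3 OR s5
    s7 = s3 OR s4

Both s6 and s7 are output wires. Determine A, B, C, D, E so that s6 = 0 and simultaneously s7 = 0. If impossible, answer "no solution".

A=0, B=0, C=0, D=1, E=0

Check with A=0, B=0, C=0, D=1, E=0:
s0 = B XOR A = 0 XOR 0 = 0
s1 = D OR s0 = 1 OR 0 = 1
s2 = s1 XOR s0 = 1 XOR 0 = 1
s3 = NOT s2 = NOT 1 = 0
s4 = C OR A = 0 OR 0 = 0
s5 = s4 OR E = 0 OR 0 = 0
s6 = s3 OR s5 = 0 OR 0 = 0
s7 = s3 OR s4 = 0 OR 0 = 0
So s6 = 0 and s7 = 0.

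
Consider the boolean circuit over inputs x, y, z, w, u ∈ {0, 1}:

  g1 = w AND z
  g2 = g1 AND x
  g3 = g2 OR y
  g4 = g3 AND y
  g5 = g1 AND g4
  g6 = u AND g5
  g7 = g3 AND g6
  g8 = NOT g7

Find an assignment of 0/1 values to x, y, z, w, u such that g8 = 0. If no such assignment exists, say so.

g8 = NOT g7 must be 0, so g7 = 1.
Check with x=1, y=1, z=1, w=1, u=1:
g1 = w AND z = 1 AND 1 = 1
g2 = g1 AND x = 1 AND 1 = 1
g3 = g2 OR y = 1 OR 1 = 1
g4 = g3 AND y = 1 AND 1 = 1
g5 = g1 AND g4 = 1 AND 1 = 1
g6 = u AND g5 = 1 AND 1 = 1
g7 = g3 AND g6 = 1 AND 1 = 1
g8 = NOT g7 = NOT 1 = 0
So g8 = 0 as required.

x=1, y=1, z=1, w=1, u=1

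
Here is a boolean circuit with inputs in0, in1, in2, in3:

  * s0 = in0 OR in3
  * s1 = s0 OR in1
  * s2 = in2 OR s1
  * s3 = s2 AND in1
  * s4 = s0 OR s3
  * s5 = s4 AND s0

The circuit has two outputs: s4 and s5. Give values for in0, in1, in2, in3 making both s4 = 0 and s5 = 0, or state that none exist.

Check with in0=0 in1=0 in2=0 in3=0:
s0 = in0 OR in3 = 0 OR 0 = 0
s1 = s0 OR in1 = 0 OR 0 = 0
s2 = in2 OR s1 = 0 OR 0 = 0
s3 = s2 AND in1 = 0 AND 0 = 0
s4 = s0 OR s3 = 0 OR 0 = 0
s5 = s4 AND s0 = 0 AND 0 = 0
So s4 = 0 and s5 = 0.

in0=0 in1=0 in2=0 in3=0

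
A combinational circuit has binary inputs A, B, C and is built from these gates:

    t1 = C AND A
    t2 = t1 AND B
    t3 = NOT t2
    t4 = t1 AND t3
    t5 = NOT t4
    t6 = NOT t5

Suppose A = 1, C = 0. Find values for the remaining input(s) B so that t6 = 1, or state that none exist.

With A = 1, C = 0 fixed, none of the 2 settings of B give t6 = 1.
For example, with B=1:
t1 = C AND A = 0 AND 1 = 0
t2 = t1 AND B = 0 AND 1 = 0
t3 = NOT t2 = NOT 0 = 1
t4 = t1 AND t3 = 0 AND 1 = 0
t5 = NOT t4 = NOT 0 = 1
t6 = NOT t5 = NOT 1 = 0
giving t6 = 0 ≠ 1.

no solution exists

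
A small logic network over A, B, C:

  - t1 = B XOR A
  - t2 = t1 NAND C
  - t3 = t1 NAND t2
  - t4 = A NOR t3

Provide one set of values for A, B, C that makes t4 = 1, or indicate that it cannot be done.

A=0, B=1, C=0

t4 = A NOR t3 must be 1, so both A = 0 and t3 = 0.
Check with A=0, B=1, C=0:
t1 = B XOR A = 1 XOR 0 = 1
t2 = t1 NAND C = 1 NAND 0 = 1
t3 = t1 NAND t2 = 1 NAND 1 = 0
t4 = A NOR t3 = 0 NOR 0 = 1
So t4 = 1 as required.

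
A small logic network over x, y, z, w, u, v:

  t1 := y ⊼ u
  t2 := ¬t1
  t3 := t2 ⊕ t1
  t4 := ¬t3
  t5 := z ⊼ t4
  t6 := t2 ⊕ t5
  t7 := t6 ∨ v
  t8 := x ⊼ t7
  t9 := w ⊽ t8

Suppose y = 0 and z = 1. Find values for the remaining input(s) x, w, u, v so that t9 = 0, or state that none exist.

x=0, w=1, u=1, v=0

t9 = w ⊽ t8 must be 0, so at least one of w, t8 is 1.
Check with y = 0 and z = 1 and x=0, w=1, u=1, v=0:
t1 = y ⊼ u = 0 ⊼ 1 = 1
t2 = ¬t1 = ¬1 = 0
t3 = t2 ⊕ t1 = 0 ⊕ 1 = 1
t4 = ¬t3 = ¬1 = 0
t5 = z ⊼ t4 = 1 ⊼ 0 = 1
t6 = t2 ⊕ t5 = 0 ⊕ 1 = 1
t7 = t6 ∨ v = 1 ∨ 0 = 1
t8 = x ⊼ t7 = 0 ⊼ 1 = 1
t9 = w ⊽ t8 = 1 ⊽ 1 = 0
So t9 = 0.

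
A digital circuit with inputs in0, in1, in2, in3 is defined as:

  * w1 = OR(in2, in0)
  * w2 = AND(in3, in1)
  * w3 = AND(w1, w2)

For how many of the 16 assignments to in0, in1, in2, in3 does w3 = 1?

w3 = AND(w1, w2) must be 1, so both w1 = 1 and w2 = 1.
w1 = OR(in2, in0) must be 1, so at least one of in2, in0 is 1.
Enumerating the 16 input combinations, 3 give w3 = 1 and 13 give w3 = 0.

3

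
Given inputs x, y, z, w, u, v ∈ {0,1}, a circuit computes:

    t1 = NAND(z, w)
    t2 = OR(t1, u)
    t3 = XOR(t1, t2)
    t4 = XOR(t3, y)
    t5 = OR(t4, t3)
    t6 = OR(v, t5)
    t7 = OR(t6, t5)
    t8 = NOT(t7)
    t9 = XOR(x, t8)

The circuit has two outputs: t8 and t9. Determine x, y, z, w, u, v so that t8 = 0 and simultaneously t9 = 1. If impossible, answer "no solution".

Check with x=1 y=1 z=0 w=1 u=1 v=1:
t1 = NAND(z, w) = NAND(0, 1) = 1
t2 = OR(t1, u) = OR(1, 1) = 1
t3 = XOR(t1, t2) = XOR(1, 1) = 0
t4 = XOR(t3, y) = XOR(0, 1) = 1
t5 = OR(t4, t3) = OR(1, 0) = 1
t6 = OR(v, t5) = OR(1, 1) = 1
t7 = OR(t6, t5) = OR(1, 1) = 1
t8 = NOT(t7) = NOT 1 = 0
t9 = XOR(x, t8) = XOR(1, 0) = 1
So t8 = 0 and t9 = 1.

x=1 y=1 z=0 w=1 u=1 v=1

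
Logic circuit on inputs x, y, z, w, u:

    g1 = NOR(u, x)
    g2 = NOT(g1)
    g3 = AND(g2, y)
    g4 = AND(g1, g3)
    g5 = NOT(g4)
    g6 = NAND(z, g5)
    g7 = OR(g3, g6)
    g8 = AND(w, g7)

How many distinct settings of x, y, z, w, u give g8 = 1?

g8 = AND(w, g7) must be 1, so both w = 1 and g7 = 1.
Enumerating the 32 input combinations, 11 give g8 = 1 and 21 give g8 = 0.

11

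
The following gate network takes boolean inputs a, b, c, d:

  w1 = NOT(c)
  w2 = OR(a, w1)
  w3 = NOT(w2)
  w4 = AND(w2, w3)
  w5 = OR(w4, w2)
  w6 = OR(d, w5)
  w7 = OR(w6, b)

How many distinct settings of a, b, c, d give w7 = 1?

w7 = OR(w6, b) must be 1, so at least one of w6, b is 1.
Enumerating the 16 input combinations, 15 give w7 = 1 and 1 give w7 = 0.

15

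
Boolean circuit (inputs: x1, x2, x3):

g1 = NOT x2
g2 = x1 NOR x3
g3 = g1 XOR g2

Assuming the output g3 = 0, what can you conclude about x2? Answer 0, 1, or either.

either

Both values of x2 occur among assignments with g3 = 0:
  x2=0: x1=0, x2=0, x3=0
  x2=1: x1=0, x2=1, x3=1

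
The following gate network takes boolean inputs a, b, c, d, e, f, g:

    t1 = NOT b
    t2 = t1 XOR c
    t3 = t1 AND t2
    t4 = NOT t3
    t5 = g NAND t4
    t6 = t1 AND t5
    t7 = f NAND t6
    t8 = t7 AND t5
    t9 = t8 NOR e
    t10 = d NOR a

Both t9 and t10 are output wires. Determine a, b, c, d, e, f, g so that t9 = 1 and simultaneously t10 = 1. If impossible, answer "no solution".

a=0 b=1 c=1 d=0 e=0 f=0 g=1

Check with a=0 b=1 c=1 d=0 e=0 f=0 g=1:
t1 = NOT b = NOT 1 = 0
t2 = t1 XOR c = 0 XOR 1 = 1
t3 = t1 AND t2 = 0 AND 1 = 0
t4 = NOT t3 = NOT 0 = 1
t5 = g NAND t4 = 1 NAND 1 = 0
t6 = t1 AND t5 = 0 AND 0 = 0
t7 = f NAND t6 = 0 NAND 0 = 1
t8 = t7 AND t5 = 1 AND 0 = 0
t9 = t8 NOR e = 0 NOR 0 = 1
t10 = d NOR a = 0 NOR 0 = 1
So t9 = 1 and t10 = 1.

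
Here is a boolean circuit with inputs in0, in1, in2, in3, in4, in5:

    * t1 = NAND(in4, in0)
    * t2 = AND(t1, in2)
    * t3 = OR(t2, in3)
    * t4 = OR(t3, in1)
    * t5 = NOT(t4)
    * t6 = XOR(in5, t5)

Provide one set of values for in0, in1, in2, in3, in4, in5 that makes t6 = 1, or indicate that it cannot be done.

in0=1, in1=1, in2=1, in3=0, in4=1, in5=1

t6 = XOR(in5, t5) must be 1, so in5 and t5 differ.
Check with in0=1, in1=1, in2=1, in3=0, in4=1, in5=1:
t1 = NAND(in4, in0) = NAND(1, 1) = 0
t2 = AND(t1, in2) = AND(0, 1) = 0
t3 = OR(t2, in3) = OR(0, 0) = 0
t4 = OR(t3, in1) = OR(0, 1) = 1
t5 = NOT(t4) = NOT 1 = 0
t6 = XOR(in5, t5) = XOR(1, 0) = 1
So t6 = 1 as required.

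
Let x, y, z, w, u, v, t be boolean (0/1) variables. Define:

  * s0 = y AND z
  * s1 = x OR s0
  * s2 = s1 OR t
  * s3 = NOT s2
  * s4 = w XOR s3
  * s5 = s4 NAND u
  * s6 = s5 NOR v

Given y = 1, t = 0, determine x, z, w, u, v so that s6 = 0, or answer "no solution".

x=0 z=1 w=0 u=0 v=1

s6 = s5 NOR v must be 0, so at least one of s5, v is 1.
Check with y = 1, t = 0 and x=0, z=1, w=0, u=0, v=1:
s0 = y AND z = 1 AND 1 = 1
s1 = x OR s0 = 0 OR 1 = 1
s2 = s1 OR t = 1 OR 0 = 1
s3 = NOT s2 = NOT 1 = 0
s4 = w XOR s3 = 0 XOR 0 = 0
s5 = s4 NAND u = 0 NAND 0 = 1
s6 = s5 NOR v = 1 NOR 1 = 0
So s6 = 0.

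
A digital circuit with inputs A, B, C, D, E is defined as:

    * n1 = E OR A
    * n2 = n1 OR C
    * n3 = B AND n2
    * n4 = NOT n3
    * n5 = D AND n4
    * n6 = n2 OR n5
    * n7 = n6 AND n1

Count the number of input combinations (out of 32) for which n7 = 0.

n7 = n6 AND n1 must be 0, so at least one of n6, n1 is 0.
Enumerating the 32 input combinations, 8 give n7 = 0 and 24 give n7 = 1.

8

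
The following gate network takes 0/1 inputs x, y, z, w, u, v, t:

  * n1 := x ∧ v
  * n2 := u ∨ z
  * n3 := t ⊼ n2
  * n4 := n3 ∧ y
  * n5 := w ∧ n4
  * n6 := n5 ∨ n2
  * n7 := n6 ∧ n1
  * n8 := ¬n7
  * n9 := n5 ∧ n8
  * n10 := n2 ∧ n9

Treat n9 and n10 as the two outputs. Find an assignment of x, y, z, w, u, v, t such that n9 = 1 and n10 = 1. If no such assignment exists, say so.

x=0 y=1 z=1 w=1 u=0 v=0 t=0

Check with x=0 y=1 z=1 w=1 u=0 v=0 t=0:
n1 = x ∧ v = 0 ∧ 0 = 0
n2 = u ∨ z = 0 ∨ 1 = 1
n3 = t ⊼ n2 = 0 ⊼ 1 = 1
n4 = n3 ∧ y = 1 ∧ 1 = 1
n5 = w ∧ n4 = 1 ∧ 1 = 1
n6 = n5 ∨ n2 = 1 ∨ 1 = 1
n7 = n6 ∧ n1 = 1 ∧ 0 = 0
n8 = ¬n7 = ¬0 = 1
n9 = n5 ∧ n8 = 1 ∧ 1 = 1
n10 = n2 ∧ n9 = 1 ∧ 1 = 1
So n9 = 1 and n10 = 1.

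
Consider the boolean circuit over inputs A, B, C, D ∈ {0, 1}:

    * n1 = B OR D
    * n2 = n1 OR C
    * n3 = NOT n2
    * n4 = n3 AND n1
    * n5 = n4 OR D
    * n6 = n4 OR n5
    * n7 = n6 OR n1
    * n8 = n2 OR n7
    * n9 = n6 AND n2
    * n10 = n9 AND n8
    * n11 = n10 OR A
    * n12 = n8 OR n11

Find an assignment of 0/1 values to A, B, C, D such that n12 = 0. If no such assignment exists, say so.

n12 = n8 OR n11 must be 0, so both n8 = 0 and n11 = 0.
n8 = n2 OR n7 must be 0, so both n2 = 0 and n7 = 0.
Check with A=0 B=0 C=0 D=0:
n1 = B OR D = 0 OR 0 = 0
n2 = n1 OR C = 0 OR 0 = 0
n3 = NOT n2 = NOT 0 = 1
n4 = n3 AND n1 = 1 AND 0 = 0
n5 = n4 OR D = 0 OR 0 = 0
n6 = n4 OR n5 = 0 OR 0 = 0
n7 = n6 OR n1 = 0 OR 0 = 0
n8 = n2 OR n7 = 0 OR 0 = 0
n9 = n6 AND n2 = 0 AND 0 = 0
n10 = n9 AND n8 = 0 AND 0 = 0
n11 = n10 OR A = 0 OR 0 = 0
n12 = n8 OR n11 = 0 OR 0 = 0
So n12 = 0 as required.

A=0 B=0 C=0 D=0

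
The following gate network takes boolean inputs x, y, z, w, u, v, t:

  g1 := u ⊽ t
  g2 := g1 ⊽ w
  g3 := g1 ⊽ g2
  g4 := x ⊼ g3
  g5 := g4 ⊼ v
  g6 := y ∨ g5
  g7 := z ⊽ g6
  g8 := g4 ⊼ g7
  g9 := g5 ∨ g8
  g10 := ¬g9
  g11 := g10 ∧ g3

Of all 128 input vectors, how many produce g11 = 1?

g11 = g10 ∧ g3 must be 1, so both g10 = 1 and g3 = 1.
Satisfying assignments:
  x=0, y=0, z=0, w=1, u=0, v=1, t=1
  x=0, y=0, z=0, w=1, u=1, v=1, t=0
  x=0, y=0, z=0, w=1, u=1, v=1, t=1

3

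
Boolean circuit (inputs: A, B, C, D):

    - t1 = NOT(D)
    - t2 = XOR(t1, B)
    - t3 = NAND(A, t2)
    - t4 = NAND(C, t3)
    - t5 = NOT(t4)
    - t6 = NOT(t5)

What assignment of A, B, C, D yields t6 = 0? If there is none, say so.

A=0, B=0, C=1, D=0

t6 = NOT(t5) must be 0, so t5 = 1.
t5 = NOT(t4) must be 1, so t4 = 0.
t4 = NAND(C, t3) must be 0, so both C = 1 and t3 = 1.
Check with A=0, B=0, C=1, D=0:
t1 = NOT(D) = NOT 0 = 1
t2 = XOR(t1, B) = XOR(1, 0) = 1
t3 = NAND(A, t2) = NAND(0, 1) = 1
t4 = NAND(C, t3) = NAND(1, 1) = 0
t5 = NOT(t4) = NOT 0 = 1
t6 = NOT(t5) = NOT 1 = 0
So t6 = 0 as required.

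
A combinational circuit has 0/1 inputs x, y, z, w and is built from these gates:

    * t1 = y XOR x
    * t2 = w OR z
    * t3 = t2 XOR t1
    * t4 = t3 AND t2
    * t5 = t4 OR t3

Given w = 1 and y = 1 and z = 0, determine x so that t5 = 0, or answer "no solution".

t5 = t4 OR t3 must be 0, so both t4 = 0 and t3 = 0.
Check with w = 1 and y = 1 and z = 0 and x=0:
t1 = y XOR x = 1 XOR 0 = 1
t2 = w OR z = 1 OR 0 = 1
t3 = t2 XOR t1 = 1 XOR 1 = 0
t4 = t3 AND t2 = 0 AND 1 = 0
t5 = t4 OR t3 = 0 OR 0 = 0
So t5 = 0.

x=0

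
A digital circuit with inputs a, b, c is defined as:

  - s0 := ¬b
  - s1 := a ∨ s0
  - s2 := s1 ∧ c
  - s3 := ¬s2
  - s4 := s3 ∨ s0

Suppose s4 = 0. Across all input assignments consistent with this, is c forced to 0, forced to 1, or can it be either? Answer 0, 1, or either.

s4 = s3 ∨ s0 must be 0, so both s3 = 0 and s0 = 0.
s3 = ¬s2 must be 0, so s2 = 1.
s0 = ¬b must be 0, so b = 1.
Every assignment with s4 = 0 has c = 1; there are 1 such assignment(s).
  a=1, b=1, c=1

1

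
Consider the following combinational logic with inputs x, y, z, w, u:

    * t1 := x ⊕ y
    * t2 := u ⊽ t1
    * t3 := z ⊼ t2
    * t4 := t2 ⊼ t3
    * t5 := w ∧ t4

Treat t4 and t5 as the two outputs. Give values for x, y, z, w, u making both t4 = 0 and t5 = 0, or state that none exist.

Check with x=1 y=1 z=0 w=1 u=0:
t1 = x ⊕ y = 1 ⊕ 1 = 0
t2 = u ⊽ t1 = 0 ⊽ 0 = 1
t3 = z ⊼ t2 = 0 ⊼ 1 = 1
t4 = t2 ⊼ t3 = 1 ⊼ 1 = 0
t5 = w ∧ t4 = 1 ∧ 0 = 0
So t4 = 0 and t5 = 0.

x=1 y=1 z=0 w=1 u=0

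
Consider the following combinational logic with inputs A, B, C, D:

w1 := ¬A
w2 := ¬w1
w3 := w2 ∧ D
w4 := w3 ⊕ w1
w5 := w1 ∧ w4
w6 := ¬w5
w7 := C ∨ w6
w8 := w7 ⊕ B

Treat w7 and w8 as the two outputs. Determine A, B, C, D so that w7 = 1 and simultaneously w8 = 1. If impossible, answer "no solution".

A=1 B=0 C=1 D=1

Check with A=1 B=0 C=1 D=1:
w1 = ¬A = ¬1 = 0
w2 = ¬w1 = ¬0 = 1
w3 = w2 ∧ D = 1 ∧ 1 = 1
w4 = w3 ⊕ w1 = 1 ⊕ 0 = 1
w5 = w1 ∧ w4 = 0 ∧ 1 = 0
w6 = ¬w5 = ¬0 = 1
w7 = C ∨ w6 = 1 ∨ 1 = 1
w8 = w7 ⊕ B = 1 ⊕ 0 = 1
So w7 = 1 and w8 = 1.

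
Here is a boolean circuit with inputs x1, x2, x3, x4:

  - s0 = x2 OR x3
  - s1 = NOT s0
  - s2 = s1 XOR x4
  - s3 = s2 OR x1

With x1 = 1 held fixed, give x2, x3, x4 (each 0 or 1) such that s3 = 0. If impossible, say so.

no solution exists

With x1 = 1 fixed, none of the 8 settings of x2, x3, x4 give s3 = 0.
For example, with x2=0, x3=0, x4=1:
s0 = x2 OR x3 = 0 OR 0 = 0
s1 = NOT s0 = NOT 0 = 1
s2 = s1 XOR x4 = 1 XOR 1 = 0
s3 = s2 OR x1 = 0 OR 1 = 1
giving s3 = 1 ≠ 0.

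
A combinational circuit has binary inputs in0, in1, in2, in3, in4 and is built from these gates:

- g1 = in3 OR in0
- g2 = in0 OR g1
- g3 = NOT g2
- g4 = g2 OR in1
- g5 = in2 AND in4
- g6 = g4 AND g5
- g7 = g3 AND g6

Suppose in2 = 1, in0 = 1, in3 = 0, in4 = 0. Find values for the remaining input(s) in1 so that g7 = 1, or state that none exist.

no solution exists

With in2 = 1, in0 = 1, in3 = 0, in4 = 0 fixed, none of the 2 settings of in1 give g7 = 1.
For example, with in1=1:
g1 = in3 OR in0 = 0 OR 1 = 1
g2 = in0 OR g1 = 1 OR 1 = 1
g3 = NOT g2 = NOT 1 = 0
g4 = g2 OR in1 = 1 OR 1 = 1
g5 = in2 AND in4 = 1 AND 0 = 0
g6 = g4 AND g5 = 1 AND 0 = 0
g7 = g3 AND g6 = 0 AND 0 = 0
giving g7 = 0 ≠ 1.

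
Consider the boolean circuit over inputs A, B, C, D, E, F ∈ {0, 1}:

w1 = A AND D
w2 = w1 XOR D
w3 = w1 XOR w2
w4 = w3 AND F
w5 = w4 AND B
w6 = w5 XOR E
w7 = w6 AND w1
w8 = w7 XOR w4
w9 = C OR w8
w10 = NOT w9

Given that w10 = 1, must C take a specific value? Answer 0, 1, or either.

w10 = NOT w9 must be 1, so w9 = 0.
w9 = C OR w8 must be 0, so both C = 0 and w8 = 0.
w8 = w7 XOR w4 must be 0, so w7 and w4 are equal.
Every assignment with w10 = 1 has C = 0; there are 24 such assignment(s).

0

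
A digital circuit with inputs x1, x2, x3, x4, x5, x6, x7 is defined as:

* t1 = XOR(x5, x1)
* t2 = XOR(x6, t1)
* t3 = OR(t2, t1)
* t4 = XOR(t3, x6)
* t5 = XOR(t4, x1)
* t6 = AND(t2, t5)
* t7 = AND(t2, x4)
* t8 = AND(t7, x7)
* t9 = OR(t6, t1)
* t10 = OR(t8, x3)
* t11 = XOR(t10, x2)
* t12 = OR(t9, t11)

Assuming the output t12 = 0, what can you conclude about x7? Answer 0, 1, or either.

Both values of x7 occur among assignments with t12 = 0:
  x7=0: x1=0, x2=0, x3=0, x4=0, x5=0, x6=0, x7=0
  x7=1: x1=0, x2=0, x3=0, x4=0, x5=0, x6=0, x7=1

either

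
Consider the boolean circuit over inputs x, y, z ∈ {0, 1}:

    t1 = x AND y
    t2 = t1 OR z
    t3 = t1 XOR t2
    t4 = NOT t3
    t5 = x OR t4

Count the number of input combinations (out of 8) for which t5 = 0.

2

t5 = x OR t4 must be 0, so both x = 0 and t4 = 0.
Enumerating the 8 input combinations, 2 give t5 = 0 and 6 give t5 = 1.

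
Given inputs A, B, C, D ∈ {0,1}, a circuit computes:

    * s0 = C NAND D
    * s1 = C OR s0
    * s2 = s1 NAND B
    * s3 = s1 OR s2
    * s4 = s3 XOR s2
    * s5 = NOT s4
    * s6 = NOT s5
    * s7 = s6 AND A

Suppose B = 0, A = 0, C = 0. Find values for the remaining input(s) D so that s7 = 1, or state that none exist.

no solution exists

With B = 0, A = 0, C = 0 fixed, none of the 2 settings of D give s7 = 1.
For example, with D=1:
s0 = C NAND D = 0 NAND 1 = 1
s1 = C OR s0 = 0 OR 1 = 1
s2 = s1 NAND B = 1 NAND 0 = 1
s3 = s1 OR s2 = 1 OR 1 = 1
s4 = s3 XOR s2 = 1 XOR 1 = 0
s5 = NOT s4 = NOT 0 = 1
s6 = NOT s5 = NOT 1 = 0
s7 = s6 AND A = 0 AND 0 = 0
giving s7 = 0 ≠ 1.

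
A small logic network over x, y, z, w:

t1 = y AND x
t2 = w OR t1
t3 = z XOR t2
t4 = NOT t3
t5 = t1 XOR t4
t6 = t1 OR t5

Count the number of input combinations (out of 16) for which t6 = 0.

6

t6 = t1 OR t5 must be 0, so both t1 = 0 and t5 = 0.
t1 = y AND x must be 0, so at least one of y, x is 0.
t5 = t1 XOR t4 must be 0, so t1 and t4 are equal.
Satisfying assignments:
  x=0, y=0, z=0, w=1
  x=0, y=0, z=1, w=0
  x=0, y=1, z=0, w=1
  x=0, y=1, z=1, w=0
  x=1, y=0, z=0, w=1
  x=1, y=0, z=1, w=0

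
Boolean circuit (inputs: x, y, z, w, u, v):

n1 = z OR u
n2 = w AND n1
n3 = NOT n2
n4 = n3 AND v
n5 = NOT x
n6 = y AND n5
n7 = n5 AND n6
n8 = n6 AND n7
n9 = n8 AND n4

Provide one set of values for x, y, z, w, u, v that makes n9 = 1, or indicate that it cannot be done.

x=0, y=1, z=0, w=0, u=0, v=1

Check with x=0, y=1, z=0, w=0, u=0, v=1:
n1 = z OR u = 0 OR 0 = 0
n2 = w AND n1 = 0 AND 0 = 0
n3 = NOT n2 = NOT 0 = 1
n4 = n3 AND v = 1 AND 1 = 1
n5 = NOT x = NOT 0 = 1
n6 = y AND n5 = 1 AND 1 = 1
n7 = n5 AND n6 = 1 AND 1 = 1
n8 = n6 AND n7 = 1 AND 1 = 1
n9 = n8 AND n4 = 1 AND 1 = 1
So n9 = 1 as required.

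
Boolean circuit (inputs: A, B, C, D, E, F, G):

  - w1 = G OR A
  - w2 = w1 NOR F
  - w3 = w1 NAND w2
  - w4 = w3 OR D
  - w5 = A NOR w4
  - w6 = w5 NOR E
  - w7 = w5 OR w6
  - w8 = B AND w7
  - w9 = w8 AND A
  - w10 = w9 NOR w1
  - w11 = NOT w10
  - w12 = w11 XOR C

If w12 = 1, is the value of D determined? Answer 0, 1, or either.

either

Both values of D occur among assignments with w12 = 1:
  D=0: A=0, B=0, C=0, D=0, E=0, F=0, G=1
  D=1: A=0, B=0, C=0, D=1, E=0, F=0, G=1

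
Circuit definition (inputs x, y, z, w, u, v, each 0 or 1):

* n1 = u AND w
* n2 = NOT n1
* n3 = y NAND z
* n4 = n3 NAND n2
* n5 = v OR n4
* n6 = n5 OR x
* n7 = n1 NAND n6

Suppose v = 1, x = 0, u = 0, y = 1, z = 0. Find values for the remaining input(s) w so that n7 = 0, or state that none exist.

no solution exists

With v = 1, x = 0, u = 0, y = 1, z = 0 fixed, none of the 2 settings of w give n7 = 0.
For example, with w=1:
n1 = u AND w = 0 AND 1 = 0
n2 = NOT n1 = NOT 0 = 1
n3 = y NAND z = 1 NAND 0 = 1
n4 = n3 NAND n2 = 1 NAND 1 = 0
n5 = v OR n4 = 1 OR 0 = 1
n6 = n5 OR x = 1 OR 0 = 1
n7 = n1 NAND n6 = 0 NAND 1 = 1
giving n7 = 1 ≠ 0.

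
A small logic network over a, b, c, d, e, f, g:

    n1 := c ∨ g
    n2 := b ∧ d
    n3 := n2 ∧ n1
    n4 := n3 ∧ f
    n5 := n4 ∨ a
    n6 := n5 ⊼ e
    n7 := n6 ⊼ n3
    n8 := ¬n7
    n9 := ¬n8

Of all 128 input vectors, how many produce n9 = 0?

n9 = ¬n8 must be 0, so n8 = 1.
n8 = ¬n7 must be 1, so n7 = 0.
Enumerating the 128 input combinations, 15 give n9 = 0 and 113 give n9 = 1.

15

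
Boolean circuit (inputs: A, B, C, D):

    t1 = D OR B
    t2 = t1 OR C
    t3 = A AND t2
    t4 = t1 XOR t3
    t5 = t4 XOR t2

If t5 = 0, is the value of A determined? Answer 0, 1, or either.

Both values of A occur among assignments with t5 = 0:
  A=0: A=0, B=0, C=0, D=0
  A=1: A=1, B=0, C=0, D=0

either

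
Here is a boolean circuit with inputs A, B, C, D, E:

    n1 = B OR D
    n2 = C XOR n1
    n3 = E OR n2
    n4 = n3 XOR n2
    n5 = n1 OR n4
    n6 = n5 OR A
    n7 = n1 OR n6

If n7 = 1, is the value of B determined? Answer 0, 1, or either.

Both values of B occur among assignments with n7 = 1:
  B=0: A=0, B=0, C=0, D=0, E=1
  B=1: A=0, B=1, C=0, D=0, E=0

either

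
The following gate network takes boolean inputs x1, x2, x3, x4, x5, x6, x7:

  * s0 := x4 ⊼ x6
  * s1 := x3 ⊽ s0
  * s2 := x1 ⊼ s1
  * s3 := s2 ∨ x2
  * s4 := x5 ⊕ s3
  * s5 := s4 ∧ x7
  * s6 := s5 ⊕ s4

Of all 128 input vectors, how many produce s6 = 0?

s6 = s5 ⊕ s4 must be 0, so s5 and s4 are equal.
Enumerating the 128 input combinations, 96 give s6 = 0 and 32 give s6 = 1.

96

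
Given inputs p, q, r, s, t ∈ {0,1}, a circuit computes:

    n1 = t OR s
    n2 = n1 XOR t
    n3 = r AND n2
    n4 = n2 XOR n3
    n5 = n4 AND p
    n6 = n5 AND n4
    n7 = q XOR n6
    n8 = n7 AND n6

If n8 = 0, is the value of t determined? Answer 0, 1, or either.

Both values of t occur among assignments with n8 = 0:
  t=0: p=0, q=0, r=0, s=0, t=0
  t=1: p=0, q=0, r=0, s=0, t=1

either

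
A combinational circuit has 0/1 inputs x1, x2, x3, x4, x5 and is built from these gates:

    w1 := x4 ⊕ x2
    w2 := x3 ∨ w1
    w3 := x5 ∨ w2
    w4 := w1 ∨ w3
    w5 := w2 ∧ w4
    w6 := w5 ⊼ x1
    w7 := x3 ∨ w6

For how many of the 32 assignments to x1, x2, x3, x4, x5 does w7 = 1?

28

w7 = x3 ∨ w6 must be 1, so at least one of x3, w6 is 1.
Enumerating the 32 input combinations, 28 give w7 = 1 and 4 give w7 = 0.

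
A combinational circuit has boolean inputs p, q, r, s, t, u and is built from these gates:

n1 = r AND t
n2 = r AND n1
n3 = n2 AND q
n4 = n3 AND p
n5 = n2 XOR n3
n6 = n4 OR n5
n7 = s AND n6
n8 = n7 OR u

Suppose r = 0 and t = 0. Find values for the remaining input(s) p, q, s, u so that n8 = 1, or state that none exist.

p=0 q=0 s=1 u=1

n8 = n7 OR u must be 1, so at least one of n7, u is 1.
Check with r = 0 and t = 0 and p=0, q=0, s=1, u=1:
n1 = r AND t = 0 AND 0 = 0
n2 = r AND n1 = 0 AND 0 = 0
n3 = n2 AND q = 0 AND 0 = 0
n4 = n3 AND p = 0 AND 0 = 0
n5 = n2 XOR n3 = 0 XOR 0 = 0
n6 = n4 OR n5 = 0 OR 0 = 0
n7 = s AND n6 = 1 AND 0 = 0
n8 = n7 OR u = 0 OR 1 = 1
So n8 = 1.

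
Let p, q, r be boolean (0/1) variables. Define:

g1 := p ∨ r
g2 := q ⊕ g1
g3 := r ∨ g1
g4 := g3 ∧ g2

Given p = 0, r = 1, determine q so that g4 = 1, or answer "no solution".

Check with p = 0, r = 1 and q=0:
g1 = p ∨ r = 0 ∨ 1 = 1
g2 = q ⊕ g1 = 0 ⊕ 1 = 1
g3 = r ∨ g1 = 1 ∨ 1 = 1
g4 = g3 ∧ g2 = 1 ∧ 1 = 1
So g4 = 1.

q=0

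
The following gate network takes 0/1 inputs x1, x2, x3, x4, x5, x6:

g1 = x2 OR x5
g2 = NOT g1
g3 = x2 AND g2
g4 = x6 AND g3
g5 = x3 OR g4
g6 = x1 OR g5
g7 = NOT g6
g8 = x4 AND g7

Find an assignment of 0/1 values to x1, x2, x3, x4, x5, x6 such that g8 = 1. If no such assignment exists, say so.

x1=0 x2=0 x3=0 x4=1 x5=1 x6=1

g8 = x4 AND g7 must be 1, so both x4 = 1 and g7 = 1.
g7 = NOT g6 must be 1, so g6 = 0.
g6 = x1 OR g5 must be 0, so both x1 = 0 and g5 = 0.
Check with x1=0 x2=0 x3=0 x4=1 x5=1 x6=1:
g1 = x2 OR x5 = 0 OR 1 = 1
g2 = NOT g1 = NOT 1 = 0
g3 = x2 AND g2 = 0 AND 0 = 0
g4 = x6 AND g3 = 1 AND 0 = 0
g5 = x3 OR g4 = 0 OR 0 = 0
g6 = x1 OR g5 = 0 OR 0 = 0
g7 = NOT g6 = NOT 0 = 1
g8 = x4 AND g7 = 1 AND 1 = 1
So g8 = 1 as required.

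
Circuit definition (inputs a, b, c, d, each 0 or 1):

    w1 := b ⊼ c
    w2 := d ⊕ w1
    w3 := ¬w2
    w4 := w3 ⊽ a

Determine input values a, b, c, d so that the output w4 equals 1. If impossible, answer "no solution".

w4 = w3 ⊽ a must be 1, so both w3 = 0 and a = 0.
Check with a=0, b=0, c=0, d=0:
w1 = b ⊼ c = 0 ⊼ 0 = 1
w2 = d ⊕ w1 = 0 ⊕ 1 = 1
w3 = ¬w2 = ¬1 = 0
w4 = w3 ⊽ a = 0 ⊽ 0 = 1
So w4 = 1 as required.

a=0, b=0, c=0, d=0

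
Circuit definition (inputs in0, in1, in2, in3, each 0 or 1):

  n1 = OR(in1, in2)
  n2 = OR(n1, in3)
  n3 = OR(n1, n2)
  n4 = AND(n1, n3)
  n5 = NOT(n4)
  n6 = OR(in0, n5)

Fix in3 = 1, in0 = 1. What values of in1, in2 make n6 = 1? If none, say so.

n6 = OR(in0, n5) must be 1, so at least one of in0, n5 is 1.
Check with in3 = 1, in0 = 1 and in1=1, in2=1:
n1 = OR(in1, in2) = OR(1, 1) = 1
n2 = OR(n1, in3) = OR(1, 1) = 1
n3 = OR(n1, n2) = OR(1, 1) = 1
n4 = AND(n1, n3) = AND(1, 1) = 1
n5 = NOT(n4) = NOT 1 = 0
n6 = OR(in0, n5) = OR(1, 0) = 1
So n6 = 1.

in1=1, in2=1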